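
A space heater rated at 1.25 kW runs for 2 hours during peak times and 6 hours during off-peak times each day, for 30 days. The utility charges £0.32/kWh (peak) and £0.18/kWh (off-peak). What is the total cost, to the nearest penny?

Peak energy = 1.25 kW × 2 h × 30 = 75 kWh
Off-peak energy = 1.25 kW × 6 h × 30 = 225 kWh
Cost = 75 × £0.32 + 225 × £0.18 = £24 + £40.5 = £64.50

£64.50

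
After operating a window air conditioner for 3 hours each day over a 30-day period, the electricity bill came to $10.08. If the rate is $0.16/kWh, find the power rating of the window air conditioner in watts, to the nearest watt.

700 W

Energy = $10.08 ÷ $0.16/kWh = 63 kWh
Runtime = 3 h/day × 30 days = 90 h
Power = 63 kWh ÷ 90 h = 0.7 kW = 700 W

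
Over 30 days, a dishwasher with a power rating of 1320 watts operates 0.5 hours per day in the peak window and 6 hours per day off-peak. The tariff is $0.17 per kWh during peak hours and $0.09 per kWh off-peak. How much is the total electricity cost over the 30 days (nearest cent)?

Peak energy = 1.32 kW × 0.5 h × 30 = 19.8 kWh
Off-peak energy = 1.32 kW × 6 h × 30 = 237.6 kWh
Cost = 19.8 × $0.17 + 237.6 × $0.09 = $3.366 + $21.384 = $24.75

$24.75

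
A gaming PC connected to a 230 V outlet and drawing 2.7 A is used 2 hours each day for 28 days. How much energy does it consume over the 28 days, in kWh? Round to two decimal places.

Power = 2.7 A × 230 V = 621 W = 0.621 kW
Runtime = 2 h/day × 28 days = 56 h
Energy = 0.621 kW × 56 h = 34.776 kWh ≈ 34.78 kWh

34.78 kWh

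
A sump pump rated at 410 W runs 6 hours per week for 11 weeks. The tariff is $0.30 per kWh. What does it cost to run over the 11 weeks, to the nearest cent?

$8.12

Runtime = 6 h/week × 11 weeks = 66 h
Energy = 0.41 kW × 66 h = 27.06 kWh
Cost = 27.06 kWh × $0.30/kWh = $8.12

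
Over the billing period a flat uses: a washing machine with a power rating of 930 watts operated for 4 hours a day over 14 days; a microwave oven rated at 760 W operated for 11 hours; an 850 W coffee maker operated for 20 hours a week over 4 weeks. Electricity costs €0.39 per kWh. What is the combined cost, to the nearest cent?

€50.09

washing machine: Runtime = 4 h/day × 14 days = 56 h
washing machine: 0.93 kW × 56 h = 52.08 kWh
microwave oven: 0.76 kW × 11 h = 8.36 kWh
coffee maker: Runtime = 20 h/week × 4 weeks = 80 h
coffee maker: 0.85 kW × 80 h = 68 kWh
Total energy = 128.44 kWh
Cost = 128.44 × €0.39 = €50.09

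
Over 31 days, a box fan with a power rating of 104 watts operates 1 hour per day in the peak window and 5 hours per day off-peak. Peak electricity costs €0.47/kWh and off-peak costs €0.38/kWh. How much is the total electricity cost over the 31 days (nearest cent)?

€7.64

Peak energy = 0.104 kW × 1 h × 31 = 3.224 kWh
Off-peak energy = 0.104 kW × 5 h × 31 = 16.12 kWh
Cost = 3.224 × €0.47 + 16.12 × €0.38 = €1.51528 + €6.1256 = €7.64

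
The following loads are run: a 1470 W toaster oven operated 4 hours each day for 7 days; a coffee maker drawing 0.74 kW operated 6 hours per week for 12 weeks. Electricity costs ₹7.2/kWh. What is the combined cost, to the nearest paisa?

₹679.97

toaster oven: Runtime = 4 h/day × 7 days = 28 h
toaster oven: 1.47 kW × 28 h = 41.16 kWh
coffee maker: Runtime = 6 h/week × 12 weeks = 72 h
coffee maker: 0.74 kW × 72 h = 53.28 kWh
Total energy = 94.44 kWh
Cost = 94.44 × ₹7.2 = ₹679.97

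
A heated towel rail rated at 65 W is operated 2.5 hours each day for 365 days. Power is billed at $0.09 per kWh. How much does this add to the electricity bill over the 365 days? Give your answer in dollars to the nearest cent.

$5.34

Runtime = 2.5 h/day × 365 days = 912.5 h
Energy = 0.065 kW × 912.5 h = 59.3125 kWh
Cost = 59.3125 kWh × $0.09/kWh = $5.34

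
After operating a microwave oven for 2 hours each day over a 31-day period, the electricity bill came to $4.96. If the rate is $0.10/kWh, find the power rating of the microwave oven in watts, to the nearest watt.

Energy = $4.96 ÷ $0.10/kWh = 49.6 kWh
Runtime = 2 h/day × 31 days = 62 h
Power = 49.6 kWh ÷ 62 h = 0.8 kW = 800 W

800 W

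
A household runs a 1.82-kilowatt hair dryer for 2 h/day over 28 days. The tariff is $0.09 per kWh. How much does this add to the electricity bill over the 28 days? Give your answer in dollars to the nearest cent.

Runtime = 2 h/day × 28 days = 56 h
Energy = 1.82 kW × 56 h = 101.92 kWh
Cost = 101.92 kWh × $0.09/kWh = $9.17

$9.17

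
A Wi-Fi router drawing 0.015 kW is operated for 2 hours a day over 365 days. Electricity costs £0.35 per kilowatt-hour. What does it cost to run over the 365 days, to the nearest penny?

Runtime = 2 h/day × 365 days = 730 h
Energy = 0.015 kW × 730 h = 10.95 kWh
Cost = 10.95 kWh × £0.35/kWh = £3.83

£3.83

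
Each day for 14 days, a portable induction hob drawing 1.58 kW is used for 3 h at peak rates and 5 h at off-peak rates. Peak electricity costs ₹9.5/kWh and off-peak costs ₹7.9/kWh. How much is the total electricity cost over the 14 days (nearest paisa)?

₹1504.16

Peak energy = 1.58 kW × 3 h × 14 = 66.36 kWh
Off-peak energy = 1.58 kW × 5 h × 14 = 110.6 kWh
Cost = 66.36 × ₹9.5 + 110.6 × ₹7.9 = ₹630.42 + ₹873.74 = ₹1504.16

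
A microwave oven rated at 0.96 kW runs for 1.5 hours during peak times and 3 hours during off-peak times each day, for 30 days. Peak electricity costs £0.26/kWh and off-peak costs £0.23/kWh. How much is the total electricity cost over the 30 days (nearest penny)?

£31.10

Peak energy = 0.96 kW × 1.5 h × 30 = 43.2 kWh
Off-peak energy = 0.96 kW × 3 h × 30 = 86.4 kWh
Cost = 43.2 × £0.26 + 86.4 × £0.23 = £11.232 + £19.872 = £31.10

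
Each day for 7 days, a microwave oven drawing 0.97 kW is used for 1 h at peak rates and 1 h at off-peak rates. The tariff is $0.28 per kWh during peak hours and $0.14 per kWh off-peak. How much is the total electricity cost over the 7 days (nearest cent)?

$2.85

Peak energy = 0.97 kW × 1 h × 7 = 6.79 kWh
Off-peak energy = 0.97 kW × 1 h × 7 = 6.79 kWh
Cost = 6.79 × $0.28 + 6.79 × $0.14 = $1.9012 + $0.9506 = $2.85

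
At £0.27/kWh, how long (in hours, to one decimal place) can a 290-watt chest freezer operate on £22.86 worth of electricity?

292.0 h

Energy available = £22.86 ÷ £0.27/kWh = 84.6667 kWh
Hours = 84.6667 kWh ÷ 0.29 kW = 292.0 h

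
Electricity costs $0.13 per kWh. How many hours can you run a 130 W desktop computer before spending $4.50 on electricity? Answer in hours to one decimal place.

Energy available = $4.50 ÷ $0.13/kWh = 34.6154 kWh
Hours = 34.6154 kWh ÷ 0.13 kW = 266.3 h

266.3 h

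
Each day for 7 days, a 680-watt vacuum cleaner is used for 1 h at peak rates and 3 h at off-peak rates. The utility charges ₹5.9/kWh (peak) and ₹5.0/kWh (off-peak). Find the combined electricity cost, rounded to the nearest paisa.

₹99.48

Peak energy = 0.68 kW × 1 h × 7 = 4.76 kWh
Off-peak energy = 0.68 kW × 3 h × 7 = 14.28 kWh
Cost = 4.76 × ₹5.9 + 14.28 × ₹5.0 = ₹28.084 + ₹71.4 = ₹99.48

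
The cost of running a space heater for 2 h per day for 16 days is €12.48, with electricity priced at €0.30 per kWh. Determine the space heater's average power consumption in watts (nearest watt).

Energy = €12.48 ÷ €0.30/kWh = 41.6 kWh
Runtime = 2 h/day × 16 days = 32 h
Power = 41.6 kWh ÷ 32 h = 1.3 kW = 1300 W

1300 W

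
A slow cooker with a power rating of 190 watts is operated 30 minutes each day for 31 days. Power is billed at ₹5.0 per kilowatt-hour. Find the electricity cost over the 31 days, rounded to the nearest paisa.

Runtime = 30 min × 31 = 930 min = 15.5 h
Energy = 0.19 kW × 15.5 h = 2.945 kWh
Cost = 2.945 kWh × ₹5.0/kWh = ₹14.73

₹14.73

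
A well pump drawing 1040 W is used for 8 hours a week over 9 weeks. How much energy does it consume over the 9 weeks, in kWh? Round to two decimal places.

74.88 kWh

Runtime = 8 h/week × 9 weeks = 72 h
Energy = 1.04 kW × 72 h = 74.88 kWh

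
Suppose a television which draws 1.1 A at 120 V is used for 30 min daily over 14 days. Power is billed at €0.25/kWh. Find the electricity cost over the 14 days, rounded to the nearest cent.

€0.23

Power = 1.1 A × 120 V = 132 W = 0.132 kW
Runtime = 30 min × 14 = 420 min = 7 h
Energy = 0.132 kW × 7 h = 0.924 kWh
Cost = 0.924 kWh × €0.25/kWh = €0.23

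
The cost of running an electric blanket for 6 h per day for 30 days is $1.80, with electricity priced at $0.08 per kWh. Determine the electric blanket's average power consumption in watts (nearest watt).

125 W

Energy = $1.80 ÷ $0.08/kWh = 22.5 kWh
Runtime = 6 h/day × 30 days = 180 h
Power = 22.5 kWh ÷ 180 h = 0.125 kW = 125 W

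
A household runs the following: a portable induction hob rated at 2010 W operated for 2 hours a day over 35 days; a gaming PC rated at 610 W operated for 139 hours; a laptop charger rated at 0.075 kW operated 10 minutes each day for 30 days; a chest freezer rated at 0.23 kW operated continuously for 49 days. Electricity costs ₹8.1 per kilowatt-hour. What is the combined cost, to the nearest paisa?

₹4020.39

portable induction hob: Runtime = 2 h/day × 35 days = 70 h
portable induction hob: 2.01 kW × 70 h = 140.7 kWh
gaming PC: 0.61 kW × 139 h = 84.79 kWh
laptop charger: Runtime = 10 min × 30 = 300 min = 5 h
laptop charger: 0.075 kW × 5 h = 0.375 kWh
chest freezer: Runtime = 24 h × 49 = 1176 h
chest freezer: 0.23 kW × 1176 h = 270.48 kWh
Total energy = 496.345 kWh
Cost = 496.345 × ₹8.1 = ₹4020.39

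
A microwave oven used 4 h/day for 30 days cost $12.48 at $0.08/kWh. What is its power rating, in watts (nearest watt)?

1300 W

Energy = $12.48 ÷ $0.08/kWh = 156 kWh
Runtime = 4 h/day × 30 days = 120 h
Power = 156 kWh ÷ 120 h = 1.3 kW = 1300 W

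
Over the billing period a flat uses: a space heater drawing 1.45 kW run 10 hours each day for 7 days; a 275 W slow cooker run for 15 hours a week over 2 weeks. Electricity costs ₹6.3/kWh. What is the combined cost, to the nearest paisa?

space heater: Runtime = 10 h/day × 7 days = 70 h
space heater: 1.45 kW × 70 h = 101.5 kWh
slow cooker: Runtime = 15 h/week × 2 weeks = 30 h
slow cooker: 0.275 kW × 30 h = 8.25 kWh
Total energy = 109.75 kWh
Cost = 109.75 × ₹6.3 = ₹691.43

₹691.43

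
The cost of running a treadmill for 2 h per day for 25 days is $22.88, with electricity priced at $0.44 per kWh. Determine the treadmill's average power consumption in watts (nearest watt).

Energy = $22.88 ÷ $0.44/kWh = 52 kWh
Runtime = 2 h/day × 25 days = 50 h
Power = 52 kWh ÷ 50 h = 1.04 kW = 1040 W

1040 W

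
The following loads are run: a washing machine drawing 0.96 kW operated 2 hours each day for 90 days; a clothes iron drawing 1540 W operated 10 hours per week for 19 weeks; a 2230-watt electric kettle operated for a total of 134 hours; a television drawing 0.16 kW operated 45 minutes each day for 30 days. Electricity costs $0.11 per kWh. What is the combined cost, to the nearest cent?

washing machine: Runtime = 2 h/day × 90 days = 180 h
washing machine: 0.96 kW × 180 h = 172.8 kWh
clothes iron: Runtime = 10 h/week × 19 weeks = 190 h
clothes iron: 1.54 kW × 190 h = 292.6 kWh
electric kettle: 2.23 kW × 134 h = 298.82 kWh
television: Runtime = 45 min × 30 = 1350 min = 22.5 h
television: 0.16 kW × 22.5 h = 3.6 kWh
Total energy = 767.82 kWh
Cost = 767.82 × $0.11 = $84.46

$84.46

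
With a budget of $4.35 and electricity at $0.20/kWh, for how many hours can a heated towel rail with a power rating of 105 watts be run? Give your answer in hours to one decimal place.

207.1 h

Energy available = $4.35 ÷ $0.20/kWh = 21.75 kWh
Hours = 21.75 kWh ÷ 0.105 kW = 207.1 h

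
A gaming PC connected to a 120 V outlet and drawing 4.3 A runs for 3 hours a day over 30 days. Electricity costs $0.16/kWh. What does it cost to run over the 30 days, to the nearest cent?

$7.43

Power = 4.3 A × 120 V = 516 W = 0.516 kW
Runtime = 3 h/day × 30 days = 90 h
Energy = 0.516 kW × 90 h = 46.44 kWh
Cost = 46.44 kWh × $0.16/kWh = $7.43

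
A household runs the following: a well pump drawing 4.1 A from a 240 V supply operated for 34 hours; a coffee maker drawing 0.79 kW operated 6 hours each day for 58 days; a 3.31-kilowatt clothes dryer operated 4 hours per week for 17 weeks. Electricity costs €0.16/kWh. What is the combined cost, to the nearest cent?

well pump: Power = 4.1 A × 240 V = 984 W = 0.984 kW
well pump: 0.984 kW × 34 h = 33.456 kWh
coffee maker: Runtime = 6 h/day × 58 days = 348 h
coffee maker: 0.79 kW × 348 h = 274.92 kWh
clothes dryer: Runtime = 4 h/week × 17 weeks = 68 h
clothes dryer: 3.31 kW × 68 h = 225.08 kWh
Total energy = 533.456 kWh
Cost = 533.456 × €0.16 = €85.35

€85.35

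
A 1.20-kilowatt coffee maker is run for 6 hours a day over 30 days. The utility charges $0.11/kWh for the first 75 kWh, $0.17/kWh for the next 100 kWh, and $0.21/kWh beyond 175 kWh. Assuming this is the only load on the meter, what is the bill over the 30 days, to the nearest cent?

Runtime = 6 h/day × 30 days = 180 h
Energy = 1.2 kW × 180 h = 216 kWh
Tier 1 (0–75 kWh): 75 × $0.11 = $8.25
Tier 2 (75–175 kWh): 100 × $0.17 = $17
Above 175 kWh: 41 × $0.21 = $8.61
Bill = $33.86

$33.86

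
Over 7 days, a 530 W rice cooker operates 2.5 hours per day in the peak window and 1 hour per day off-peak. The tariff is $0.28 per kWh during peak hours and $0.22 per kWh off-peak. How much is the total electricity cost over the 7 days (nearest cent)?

Peak energy = 0.53 kW × 2.5 h × 7 = 9.275 kWh
Off-peak energy = 0.53 kW × 1 h × 7 = 3.71 kWh
Cost = 9.275 × $0.28 + 3.71 × $0.22 = $2.597 + $0.8162 = $3.41

$3.41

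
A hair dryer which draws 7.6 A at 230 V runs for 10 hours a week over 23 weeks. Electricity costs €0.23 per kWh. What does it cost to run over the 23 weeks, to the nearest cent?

€92.47

Power = 7.6 A × 230 V = 1748 W = 1.748 kW
Runtime = 10 h/week × 23 weeks = 230 h
Energy = 1.748 kW × 230 h = 402.04 kWh
Cost = 402.04 kWh × €0.23/kWh = €92.47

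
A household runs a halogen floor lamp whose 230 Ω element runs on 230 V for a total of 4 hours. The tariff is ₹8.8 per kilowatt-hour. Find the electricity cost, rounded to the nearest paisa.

₹8.10

Power = V²/R = 230²/230 = 230 W = 0.23 kW
Energy = 0.23 kW × 4 h = 0.92 kWh
Cost = 0.92 kWh × ₹8.8/kWh = ₹8.10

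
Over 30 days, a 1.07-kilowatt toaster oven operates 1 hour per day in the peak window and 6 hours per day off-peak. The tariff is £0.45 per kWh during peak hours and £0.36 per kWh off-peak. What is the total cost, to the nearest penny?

£83.78

Peak energy = 1.07 kW × 1 h × 30 = 32.1 kWh
Off-peak energy = 1.07 kW × 6 h × 30 = 192.6 kWh
Cost = 32.1 × £0.45 + 192.6 × £0.36 = £14.445 + £69.336 = £83.78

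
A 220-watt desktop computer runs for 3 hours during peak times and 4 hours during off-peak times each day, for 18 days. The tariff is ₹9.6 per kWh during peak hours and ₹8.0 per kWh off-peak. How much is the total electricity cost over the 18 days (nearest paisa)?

₹240.77

Peak energy = 0.22 kW × 3 h × 18 = 11.88 kWh
Off-peak energy = 0.22 kW × 4 h × 18 = 15.84 kWh
Cost = 11.88 × ₹9.6 + 15.84 × ₹8.0 = ₹114.048 + ₹126.72 = ₹240.77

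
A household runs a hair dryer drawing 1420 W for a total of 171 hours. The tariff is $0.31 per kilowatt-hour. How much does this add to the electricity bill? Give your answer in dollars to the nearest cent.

Energy = 1.42 kW × 171 h = 242.82 kWh
Cost = 242.82 kWh × $0.31/kWh = $75.27

$75.27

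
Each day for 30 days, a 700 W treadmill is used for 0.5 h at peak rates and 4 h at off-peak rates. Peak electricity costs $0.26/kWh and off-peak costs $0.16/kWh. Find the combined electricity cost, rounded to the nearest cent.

$16.17

Peak energy = 0.7 kW × 0.5 h × 30 = 10.5 kWh
Off-peak energy = 0.7 kW × 4 h × 30 = 84 kWh
Cost = 10.5 × $0.26 + 84 × $0.16 = $2.73 + $13.44 = $16.17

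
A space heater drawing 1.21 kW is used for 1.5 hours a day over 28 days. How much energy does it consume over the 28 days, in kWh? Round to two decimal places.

Runtime = 1.5 h/day × 28 days = 42 h
Energy = 1.21 kW × 42 h = 50.82 kWh

50.82 kWh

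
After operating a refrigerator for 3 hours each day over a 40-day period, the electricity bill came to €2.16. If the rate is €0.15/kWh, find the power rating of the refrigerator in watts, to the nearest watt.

Energy = €2.16 ÷ €0.15/kWh = 14.4 kWh
Runtime = 3 h/day × 40 days = 120 h
Power = 14.4 kWh ÷ 120 h = 0.12 kW = 120 W

120 W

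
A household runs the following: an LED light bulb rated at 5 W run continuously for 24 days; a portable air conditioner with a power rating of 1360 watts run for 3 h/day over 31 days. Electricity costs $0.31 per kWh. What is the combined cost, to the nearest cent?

LED light bulb: Runtime = 24 h × 24 = 576 h
LED light bulb: 0.005 kW × 576 h = 2.88 kWh
portable air conditioner: Runtime = 3 h/day × 31 days = 93 h
portable air conditioner: 1.36 kW × 93 h = 126.48 kWh
Total energy = 129.36 kWh
Cost = 129.36 × $0.31 = $40.10

$40.10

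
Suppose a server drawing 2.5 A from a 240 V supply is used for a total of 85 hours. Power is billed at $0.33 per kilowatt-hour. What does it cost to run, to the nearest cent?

Power = 2.5 A × 240 V = 600 W = 0.6 kW
Energy = 0.6 kW × 85 h = 51 kWh
Cost = 51 kWh × $0.33/kWh = $16.83

$16.83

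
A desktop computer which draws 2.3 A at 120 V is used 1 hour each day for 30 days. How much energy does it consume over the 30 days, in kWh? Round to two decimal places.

8.28 kWh

Power = 2.3 A × 120 V = 276 W = 0.276 kW
Runtime = 1 h/day × 30 days = 30 h
Energy = 0.276 kW × 30 h = 8.28 kWh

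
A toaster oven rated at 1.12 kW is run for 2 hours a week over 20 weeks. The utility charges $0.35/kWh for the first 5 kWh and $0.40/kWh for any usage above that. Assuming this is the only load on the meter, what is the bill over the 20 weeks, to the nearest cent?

Runtime = 2 h/week × 20 weeks = 40 h
Energy = 1.12 kW × 40 h = 44.8 kWh
Tier 1 (0–5 kWh): 5 × $0.35 = $1.75
Above 5 kWh: 39.8 × $0.40 = $15.92
Bill = $17.67

$17.67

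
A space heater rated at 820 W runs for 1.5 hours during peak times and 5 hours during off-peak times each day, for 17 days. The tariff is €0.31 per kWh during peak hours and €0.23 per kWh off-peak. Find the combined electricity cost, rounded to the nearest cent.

Peak energy = 0.82 kW × 1.5 h × 17 = 20.91 kWh
Off-peak energy = 0.82 kW × 5 h × 17 = 69.7 kWh
Cost = 20.91 × €0.31 + 69.7 × €0.23 = €6.4821 + €16.031 = €22.51

€22.51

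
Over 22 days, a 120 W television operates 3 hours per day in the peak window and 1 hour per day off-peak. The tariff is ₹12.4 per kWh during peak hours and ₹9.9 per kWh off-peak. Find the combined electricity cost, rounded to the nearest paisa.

Peak energy = 0.12 kW × 3 h × 22 = 7.92 kWh
Off-peak energy = 0.12 kW × 1 h × 22 = 2.64 kWh
Cost = 7.92 × ₹12.4 + 2.64 × ₹9.9 = ₹98.208 + ₹26.136 = ₹124.34

₹124.34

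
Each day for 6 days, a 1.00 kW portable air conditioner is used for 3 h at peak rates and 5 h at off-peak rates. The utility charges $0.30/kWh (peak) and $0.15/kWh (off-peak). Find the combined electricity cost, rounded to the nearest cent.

Peak energy = 1 kW × 3 h × 6 = 18 kWh
Off-peak energy = 1 kW × 5 h × 6 = 30 kWh
Cost = 18 × $0.30 + 30 × $0.15 = $5.4 + $4.5 = $9.90

$9.90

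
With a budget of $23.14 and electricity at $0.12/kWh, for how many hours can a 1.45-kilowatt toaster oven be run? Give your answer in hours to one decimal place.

Energy available = $23.14 ÷ $0.12/kWh = 192.8333 kWh
Hours = 192.8333 kWh ÷ 1.45 kW = 133.0 h

133.0 h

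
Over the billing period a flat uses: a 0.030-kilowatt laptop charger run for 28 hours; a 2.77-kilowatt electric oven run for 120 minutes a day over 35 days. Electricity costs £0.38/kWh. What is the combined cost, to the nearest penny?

laptop charger: 0.03 kW × 28 h = 0.84 kWh
electric oven: Runtime = 120 min × 35 = 4200 min = 70 h
electric oven: 2.77 kW × 70 h = 193.9 kWh
Total energy = 194.74 kWh
Cost = 194.74 × £0.38 = £74.00

£74.00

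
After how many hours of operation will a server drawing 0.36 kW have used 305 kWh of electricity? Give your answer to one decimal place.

Hours = 305 kWh ÷ 0.36 kW = 847.2 h

847.2 h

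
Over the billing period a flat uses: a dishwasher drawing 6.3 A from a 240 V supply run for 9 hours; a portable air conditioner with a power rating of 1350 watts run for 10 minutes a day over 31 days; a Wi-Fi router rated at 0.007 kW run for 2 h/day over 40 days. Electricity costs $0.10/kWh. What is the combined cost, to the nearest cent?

$2.11

dishwasher: Power = 6.3 A × 240 V = 1512 W = 1.512 kW
dishwasher: 1.512 kW × 9 h = 13.608 kWh
portable air conditioner: Runtime = 10 min × 31 = 310 min = 5.166666… h
portable air conditioner: 1.35 kW × 5.166666… h = 6.975 kWh
Wi-Fi router: Runtime = 2 h/day × 40 days = 80 h
Wi-Fi router: 0.007 kW × 80 h = 0.56 kWh
Total energy = 21.143 kWh
Cost = 21.143 × $0.10 = $2.11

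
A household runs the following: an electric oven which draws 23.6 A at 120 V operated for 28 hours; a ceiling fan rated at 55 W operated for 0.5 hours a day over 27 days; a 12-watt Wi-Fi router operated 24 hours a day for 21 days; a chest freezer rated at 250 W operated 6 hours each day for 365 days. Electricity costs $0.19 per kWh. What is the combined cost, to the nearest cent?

$120.38

electric oven: Power = 23.6 A × 120 V = 2832 W = 2.832 kW
electric oven: 2.832 kW × 28 h = 79.296 kWh
ceiling fan: Runtime = 0.5 h/day × 27 days = 13.5 h
ceiling fan: 0.055 kW × 13.5 h = 0.7425 kWh
Wi-Fi router: Runtime = 24 h × 21 = 504 h
Wi-Fi router: 0.012 kW × 504 h = 6.048 kWh
chest freezer: Runtime = 6 h/day × 365 days = 2190 h
chest freezer: 0.25 kW × 2190 h = 547.5 kWh
Total energy = 633.5865 kWh
Cost = 633.5865 × $0.19 = $120.38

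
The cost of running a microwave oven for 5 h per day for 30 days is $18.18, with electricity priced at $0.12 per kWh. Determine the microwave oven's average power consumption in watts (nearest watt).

1010 W

Energy = $18.18 ÷ $0.12/kWh = 151.5 kWh
Runtime = 5 h/day × 30 days = 150 h
Power = 151.5 kWh ÷ 150 h = 1.01 kW = 1010 W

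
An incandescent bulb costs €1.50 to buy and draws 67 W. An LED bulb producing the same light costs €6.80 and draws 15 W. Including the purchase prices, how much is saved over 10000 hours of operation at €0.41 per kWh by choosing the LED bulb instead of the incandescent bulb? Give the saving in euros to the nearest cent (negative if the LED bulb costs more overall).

incandescent bulb: €1.50 + (67/1000) kW × 10000 h × €0.41 = €1.50 + €274.7 = €276.2
LED bulb: €6.80 + (15/1000) kW × 10000 h × €0.41 = €6.80 + €61.5 = €68.3
Saving = €276.2 − €68.3 = €207.9

€207.90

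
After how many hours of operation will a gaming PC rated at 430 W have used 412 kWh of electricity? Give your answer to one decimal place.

Hours = 412 kWh ÷ 0.43 kW = 958.1 h

958.1 h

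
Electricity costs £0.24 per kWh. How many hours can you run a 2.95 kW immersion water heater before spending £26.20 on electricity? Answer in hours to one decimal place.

Energy available = £26.20 ÷ £0.24/kWh = 109.1667 kWh
Hours = 109.1667 kWh ÷ 2.95 kW = 37.0 h

37.0 h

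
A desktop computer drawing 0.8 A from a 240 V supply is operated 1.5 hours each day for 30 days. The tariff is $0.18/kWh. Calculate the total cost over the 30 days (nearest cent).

Power = 0.8 A × 240 V = 192 W = 0.192 kW
Runtime = 1.5 h/day × 30 days = 45 h
Energy = 0.192 kW × 45 h = 8.64 kWh
Cost = 8.64 kWh × $0.18/kWh = $1.56

$1.56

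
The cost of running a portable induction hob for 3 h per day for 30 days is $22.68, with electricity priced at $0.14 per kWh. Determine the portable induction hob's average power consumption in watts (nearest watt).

1800 W

Energy = $22.68 ÷ $0.14/kWh = 162 kWh
Runtime = 3 h/day × 30 days = 90 h
Power = 162 kWh ÷ 90 h = 1.8 kW = 1800 W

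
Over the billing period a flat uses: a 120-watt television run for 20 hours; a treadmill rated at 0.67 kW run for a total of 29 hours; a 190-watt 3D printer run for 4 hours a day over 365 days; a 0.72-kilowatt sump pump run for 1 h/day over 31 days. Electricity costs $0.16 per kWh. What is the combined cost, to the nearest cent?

television: 0.12 kW × 20 h = 2.4 kWh
treadmill: 0.67 kW × 29 h = 19.43 kWh
3D printer: Runtime = 4 h/day × 365 days = 1460 h
3D printer: 0.19 kW × 1460 h = 277.4 kWh
sump pump: Runtime = 1 h/day × 31 days = 31 h
sump pump: 0.72 kW × 31 h = 22.32 kWh
Total energy = 321.55 kWh
Cost = 321.55 × $0.16 = $51.45

$51.45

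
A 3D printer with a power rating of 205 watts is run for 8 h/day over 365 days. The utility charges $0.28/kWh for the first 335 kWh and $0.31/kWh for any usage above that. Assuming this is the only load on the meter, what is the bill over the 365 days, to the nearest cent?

$175.52

Runtime = 8 h/day × 365 days = 2920 h
Energy = 0.205 kW × 2920 h = 598.6 kWh
Tier 1 (0–335 kWh): 335 × $0.28 = $93.8
Above 335 kWh: 263.6 × $0.31 = $81.716
Bill = $175.52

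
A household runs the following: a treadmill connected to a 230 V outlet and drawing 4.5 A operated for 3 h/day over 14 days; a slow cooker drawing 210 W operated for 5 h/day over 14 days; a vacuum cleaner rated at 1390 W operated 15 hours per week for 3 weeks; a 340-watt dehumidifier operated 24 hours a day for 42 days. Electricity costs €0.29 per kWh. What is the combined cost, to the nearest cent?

treadmill: Power = 4.5 A × 230 V = 1035 W = 1.035 kW
treadmill: Runtime = 3 h/day × 14 days = 42 h
treadmill: 1.035 kW × 42 h = 43.47 kWh
slow cooker: Runtime = 5 h/day × 14 days = 70 h
slow cooker: 0.21 kW × 70 h = 14.7 kWh
vacuum cleaner: Runtime = 15 h/week × 3 weeks = 45 h
vacuum cleaner: 1.39 kW × 45 h = 62.55 kWh
dehumidifier: Runtime = 24 h × 42 = 1008 h
dehumidifier: 0.34 kW × 1008 h = 342.72 kWh
Total energy = 463.44 kWh
Cost = 463.44 × €0.29 = €134.40

€134.40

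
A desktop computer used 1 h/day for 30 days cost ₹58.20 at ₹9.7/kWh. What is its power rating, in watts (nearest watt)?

Energy = ₹58.20 ÷ ₹9.7/kWh = 6 kWh
Runtime = 1 h/day × 30 days = 30 h
Power = 6 kWh ÷ 30 h = 0.2 kW = 200 W

200 W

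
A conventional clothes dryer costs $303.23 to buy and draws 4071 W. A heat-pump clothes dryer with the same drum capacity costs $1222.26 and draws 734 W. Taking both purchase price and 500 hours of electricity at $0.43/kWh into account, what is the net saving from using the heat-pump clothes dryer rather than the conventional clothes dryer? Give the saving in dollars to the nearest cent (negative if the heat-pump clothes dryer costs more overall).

conventional clothes dryer: $303.23 + (4071/1000) kW × 500 h × $0.43 = $303.23 + $875.265 = $1178.495
heat-pump clothes dryer: $1222.26 + (734/1000) kW × 500 h × $0.43 = $1222.26 + $157.81 = $1380.07
Saving = $1178.495 − $1380.07 = −$201.575 → -$201.58

-$201.58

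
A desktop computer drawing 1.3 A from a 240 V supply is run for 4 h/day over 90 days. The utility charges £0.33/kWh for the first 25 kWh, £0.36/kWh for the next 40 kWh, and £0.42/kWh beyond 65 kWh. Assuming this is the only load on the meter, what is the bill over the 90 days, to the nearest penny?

£42.52

Power = 1.3 A × 240 V = 312 W = 0.312 kW
Runtime = 4 h/day × 90 days = 360 h
Energy = 0.312 kW × 360 h = 112.32 kWh
Tier 1 (0–25 kWh): 25 × £0.33 = £8.25
Tier 2 (25–65 kWh): 40 × £0.36 = £14.4
Above 65 kWh: 47.32 × £0.42 = £19.8744
Bill = £42.52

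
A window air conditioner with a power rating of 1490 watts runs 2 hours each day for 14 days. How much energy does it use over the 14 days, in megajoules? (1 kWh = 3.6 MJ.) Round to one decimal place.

Runtime = 2 h/day × 14 days = 28 h
Energy = 1.49 kW × 28 h = 41.72 kWh
= 41.72 × 3.6 MJ = 150.2 MJ

150.2 MJ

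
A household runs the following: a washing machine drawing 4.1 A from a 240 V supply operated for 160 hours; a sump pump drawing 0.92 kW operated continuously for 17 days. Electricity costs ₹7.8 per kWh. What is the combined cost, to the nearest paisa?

washing machine: Power = 4.1 A × 240 V = 984 W = 0.984 kW
washing machine: 0.984 kW × 160 h = 157.44 kWh
sump pump: Runtime = 24 h × 17 = 408 h
sump pump: 0.92 kW × 408 h = 375.36 kWh
Total energy = 532.8 kWh
Cost = 532.8 × ₹7.8 = ₹4155.84

₹4155.84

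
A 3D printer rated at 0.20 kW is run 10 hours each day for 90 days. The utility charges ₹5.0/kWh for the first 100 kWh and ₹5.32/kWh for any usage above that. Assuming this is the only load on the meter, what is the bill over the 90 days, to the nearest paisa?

₹925.60

Runtime = 10 h/day × 90 days = 900 h
Energy = 0.2 kW × 900 h = 180 kWh
Tier 1 (0–100 kWh): 100 × ₹5.0 = ₹500
Above 100 kWh: 80 × ₹5.32 = ₹425.6
Bill = ₹925.60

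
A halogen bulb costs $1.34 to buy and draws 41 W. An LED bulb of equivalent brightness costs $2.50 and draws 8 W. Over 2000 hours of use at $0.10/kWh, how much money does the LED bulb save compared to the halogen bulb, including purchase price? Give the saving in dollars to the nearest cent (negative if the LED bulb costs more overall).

halogen bulb: $1.34 + (41/1000) kW × 2000 h × $0.10 = $1.34 + $8.2 = $9.54
LED bulb: $2.50 + (8/1000) kW × 2000 h × $0.10 = $2.50 + $1.6 = $4.1
Saving = $9.54 − $4.1 = $5.44

$5.44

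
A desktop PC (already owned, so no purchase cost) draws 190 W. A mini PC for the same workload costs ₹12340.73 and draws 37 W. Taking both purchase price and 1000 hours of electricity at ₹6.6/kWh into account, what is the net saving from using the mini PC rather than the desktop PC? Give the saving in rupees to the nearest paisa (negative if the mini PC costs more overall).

-₹11330.93

desktop PC: ₹0.00 + (190/1000) kW × 1000 h × ₹6.6 = ₹0.00 + ₹1254 = ₹1254
mini PC: ₹12340.73 + (37/1000) kW × 1000 h × ₹6.6 = ₹12340.73 + ₹244.2 = ₹12584.93
Saving = ₹1254 − ₹12584.93 = −₹11330.93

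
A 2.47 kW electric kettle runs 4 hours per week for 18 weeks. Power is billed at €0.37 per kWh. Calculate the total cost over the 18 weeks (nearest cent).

Runtime = 4 h/week × 18 weeks = 72 h
Energy = 2.47 kW × 72 h = 177.84 kWh
Cost = 177.84 kWh × €0.37/kWh = €65.80

€65.80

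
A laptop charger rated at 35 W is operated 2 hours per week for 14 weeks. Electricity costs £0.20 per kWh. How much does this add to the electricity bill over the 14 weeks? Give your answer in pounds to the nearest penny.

Runtime = 2 h/week × 14 weeks = 28 h
Energy = 0.035 kW × 28 h = 0.98 kWh
Cost = 0.98 kWh × £0.20/kWh = £0.20

£0.20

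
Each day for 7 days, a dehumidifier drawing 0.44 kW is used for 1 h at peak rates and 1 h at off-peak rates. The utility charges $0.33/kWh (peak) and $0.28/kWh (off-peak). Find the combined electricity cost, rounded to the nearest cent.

$1.88

Peak energy = 0.44 kW × 1 h × 7 = 3.08 kWh
Off-peak energy = 0.44 kW × 1 h × 7 = 3.08 kWh
Cost = 3.08 × $0.33 + 3.08 × $0.28 = $1.0164 + $0.8624 = $1.88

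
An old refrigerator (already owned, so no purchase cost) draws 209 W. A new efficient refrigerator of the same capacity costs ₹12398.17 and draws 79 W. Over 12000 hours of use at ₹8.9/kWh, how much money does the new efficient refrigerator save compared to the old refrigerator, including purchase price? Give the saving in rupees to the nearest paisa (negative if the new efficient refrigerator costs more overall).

old refrigerator: ₹0.00 + (209/1000) kW × 12000 h × ₹8.9 = ₹0.00 + ₹22321.2 = ₹22321.2
new efficient refrigerator: ₹12398.17 + (79/1000) kW × 12000 h × ₹8.9 = ₹12398.17 + ₹8437.2 = ₹20835.37
Saving = ₹22321.2 − ₹20835.37 = ₹1485.83

₹1485.83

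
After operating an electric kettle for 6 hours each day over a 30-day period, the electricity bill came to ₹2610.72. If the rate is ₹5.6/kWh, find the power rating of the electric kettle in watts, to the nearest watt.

Energy = ₹2610.72 ÷ ₹5.6/kWh = 466.2 kWh
Runtime = 6 h/day × 30 days = 180 h
Power = 466.2 kWh ÷ 180 h = 2.59 kW = 2590 W

2590 W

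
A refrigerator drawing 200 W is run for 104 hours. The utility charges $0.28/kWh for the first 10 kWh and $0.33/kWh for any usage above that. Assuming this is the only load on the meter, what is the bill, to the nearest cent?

Energy = 0.2 kW × 104 h = 20.8 kWh
Tier 1 (0–10 kWh): 10 × $0.28 = $2.8
Above 10 kWh: 10.8 × $0.33 = $3.564
Bill = $6.36

$6.36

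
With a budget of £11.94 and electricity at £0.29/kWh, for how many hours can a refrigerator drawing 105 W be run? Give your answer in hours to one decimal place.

392.1 h

Energy available = £11.94 ÷ £0.29/kWh = 41.1724 kWh
Hours = 41.1724 kWh ÷ 0.105 kW = 392.1 h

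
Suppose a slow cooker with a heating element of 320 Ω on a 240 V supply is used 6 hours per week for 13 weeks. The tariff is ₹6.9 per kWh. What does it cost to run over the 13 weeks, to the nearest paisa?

Power = V²/R = 240²/320 = 180 W = 0.18 kW
Runtime = 6 h/week × 13 weeks = 78 h
Energy = 0.18 kW × 78 h = 14.04 kWh
Cost = 14.04 kWh × ₹6.9/kWh = ₹96.88

₹96.88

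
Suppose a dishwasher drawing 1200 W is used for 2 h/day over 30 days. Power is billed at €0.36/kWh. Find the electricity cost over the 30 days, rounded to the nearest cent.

Runtime = 2 h/day × 30 days = 60 h
Energy = 1.2 kW × 60 h = 72 kWh
Cost = 72 kWh × €0.36/kWh = €25.92

€25.92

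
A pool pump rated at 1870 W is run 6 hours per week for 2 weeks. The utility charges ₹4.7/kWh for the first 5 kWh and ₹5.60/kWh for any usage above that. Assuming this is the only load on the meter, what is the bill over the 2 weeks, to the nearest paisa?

₹121.16

Runtime = 6 h/week × 2 weeks = 12 h
Energy = 1.87 kW × 12 h = 22.44 kWh
Tier 1 (0–5 kWh): 5 × ₹4.7 = ₹23.5
Above 5 kWh: 17.44 × ₹5.60 = ₹97.664
Bill = ₹121.16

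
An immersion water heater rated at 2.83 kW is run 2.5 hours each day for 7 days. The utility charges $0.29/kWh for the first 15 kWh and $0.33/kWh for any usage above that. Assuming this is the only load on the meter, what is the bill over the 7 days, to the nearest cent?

Runtime = 2.5 h/day × 7 days = 17.5 h
Energy = 2.83 kW × 17.5 h = 49.525 kWh
Tier 1 (0–15 kWh): 15 × $0.29 = $4.35
Above 15 kWh: 34.525 × $0.33 = $11.39325
Bill = $15.74

$15.74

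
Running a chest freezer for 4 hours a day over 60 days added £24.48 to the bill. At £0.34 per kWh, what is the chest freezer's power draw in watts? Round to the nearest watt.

Energy = £24.48 ÷ £0.34/kWh = 72 kWh
Runtime = 4 h/day × 60 days = 240 h
Power = 72 kWh ÷ 240 h = 0.3 kW = 300 W

300 W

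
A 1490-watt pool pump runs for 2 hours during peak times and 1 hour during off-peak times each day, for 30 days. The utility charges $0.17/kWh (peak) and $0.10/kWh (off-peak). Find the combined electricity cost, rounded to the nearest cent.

Peak energy = 1.49 kW × 2 h × 30 = 89.4 kWh
Off-peak energy = 1.49 kW × 1 h × 30 = 44.7 kWh
Cost = 89.4 × $0.17 + 44.7 × $0.10 = $15.198 + $4.47 = $19.67

$19.67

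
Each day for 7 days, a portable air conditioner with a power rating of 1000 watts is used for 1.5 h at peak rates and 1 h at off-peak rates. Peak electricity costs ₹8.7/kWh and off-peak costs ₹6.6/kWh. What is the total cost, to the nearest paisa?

Peak energy = 1 kW × 1.5 h × 7 = 10.5 kWh
Off-peak energy = 1 kW × 1 h × 7 = 7 kWh
Cost = 10.5 × ₹8.7 + 7 × ₹6.6 = ₹91.35 + ₹46.2 = ₹137.55

₹137.55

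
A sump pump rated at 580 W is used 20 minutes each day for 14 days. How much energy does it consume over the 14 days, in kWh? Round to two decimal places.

Runtime = 20 min × 14 = 280 min = 4.666666… h
Energy = 0.58 kW × 4.666666… h = 2.706666… kWh ≈ 2.71 kWh

2.71 kWh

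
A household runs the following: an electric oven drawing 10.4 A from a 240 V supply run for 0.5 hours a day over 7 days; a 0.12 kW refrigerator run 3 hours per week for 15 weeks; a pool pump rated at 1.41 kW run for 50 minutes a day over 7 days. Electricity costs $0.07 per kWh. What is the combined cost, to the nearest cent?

$1.57

electric oven: Power = 10.4 A × 240 V = 2496 W = 2.496 kW
electric oven: Runtime = 0.5 h/day × 7 days = 3.5 h
electric oven: 2.496 kW × 3.5 h = 8.736 kWh
refrigerator: Runtime = 3 h/week × 15 weeks = 45 h
refrigerator: 0.12 kW × 45 h = 5.4 kWh
pool pump: Runtime = 50 min × 7 = 350 min = 5.833333… h
pool pump: 1.41 kW × 5.833333… h = 8.225 kWh
Total energy = 22.361 kWh
Cost = 22.361 × $0.07 = $1.57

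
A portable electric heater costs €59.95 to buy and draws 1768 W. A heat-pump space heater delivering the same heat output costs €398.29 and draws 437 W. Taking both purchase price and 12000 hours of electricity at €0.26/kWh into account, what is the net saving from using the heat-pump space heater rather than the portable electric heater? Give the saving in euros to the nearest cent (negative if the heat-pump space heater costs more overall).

€3814.38

portable electric heater: €59.95 + (1768/1000) kW × 12000 h × €0.26 = €59.95 + €5516.16 = €5576.11
heat-pump space heater: €398.29 + (437/1000) kW × 12000 h × €0.26 = €398.29 + €1363.44 = €1761.73
Saving = €5576.11 − €1761.73 = €3814.38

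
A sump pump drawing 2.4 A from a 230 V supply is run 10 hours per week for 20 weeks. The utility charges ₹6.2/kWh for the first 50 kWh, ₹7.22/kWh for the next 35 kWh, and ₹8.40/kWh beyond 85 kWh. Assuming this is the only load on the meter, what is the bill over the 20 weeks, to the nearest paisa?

₹776.06

Power = 2.4 A × 230 V = 552 W = 0.552 kW
Runtime = 10 h/week × 20 weeks = 200 h
Energy = 0.552 kW × 200 h = 110.4 kWh
Tier 1 (0–50 kWh): 50 × ₹6.2 = ₹310
Tier 2 (50–85 kWh): 35 × ₹7.22 = ₹252.7
Above 85 kWh: 25.4 × ₹8.40 = ₹213.36
Bill = ₹776.06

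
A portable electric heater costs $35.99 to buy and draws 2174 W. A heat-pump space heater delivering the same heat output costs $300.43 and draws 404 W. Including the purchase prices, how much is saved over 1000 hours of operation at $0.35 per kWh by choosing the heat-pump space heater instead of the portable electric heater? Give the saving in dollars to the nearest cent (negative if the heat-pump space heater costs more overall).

$355.06

portable electric heater: $35.99 + (2174/1000) kW × 1000 h × $0.35 = $35.99 + $760.9 = $796.89
heat-pump space heater: $300.43 + (404/1000) kW × 1000 h × $0.35 = $300.43 + $141.4 = $441.83
Saving = $796.89 − $441.83 = $355.06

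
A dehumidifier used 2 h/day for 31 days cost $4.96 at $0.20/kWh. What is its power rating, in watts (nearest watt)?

400 W

Energy = $4.96 ÷ $0.20/kWh = 24.8 kWh
Runtime = 2 h/day × 31 days = 62 h
Power = 24.8 kWh ÷ 62 h = 0.4 kW = 400 W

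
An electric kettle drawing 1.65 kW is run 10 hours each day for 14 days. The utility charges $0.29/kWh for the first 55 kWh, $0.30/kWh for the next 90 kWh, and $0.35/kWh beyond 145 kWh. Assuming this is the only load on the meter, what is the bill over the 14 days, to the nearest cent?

Runtime = 10 h/day × 14 days = 140 h
Energy = 1.65 kW × 140 h = 231 kWh
Tier 1 (0–55 kWh): 55 × $0.29 = $15.95
Tier 2 (55–145 kWh): 90 × $0.30 = $27
Above 145 kWh: 86 × $0.35 = $30.1
Bill = $73.05

$73.05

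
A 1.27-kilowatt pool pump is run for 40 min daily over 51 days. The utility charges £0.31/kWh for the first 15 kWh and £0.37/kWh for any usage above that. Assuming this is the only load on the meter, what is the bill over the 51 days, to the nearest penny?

£15.08

Runtime = 40 min × 51 = 2040 min = 34 h
Energy = 1.27 kW × 34 h = 43.18 kWh
Tier 1 (0–15 kWh): 15 × £0.31 = £4.65
Above 15 kWh: 28.18 × £0.37 = £10.4266
Bill = £15.08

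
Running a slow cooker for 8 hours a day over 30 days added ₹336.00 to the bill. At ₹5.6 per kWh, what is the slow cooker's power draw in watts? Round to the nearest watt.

Energy = ₹336.00 ÷ ₹5.6/kWh = 60 kWh
Runtime = 8 h/day × 30 days = 240 h
Power = 60 kWh ÷ 240 h = 0.25 kW = 250 W

250 W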